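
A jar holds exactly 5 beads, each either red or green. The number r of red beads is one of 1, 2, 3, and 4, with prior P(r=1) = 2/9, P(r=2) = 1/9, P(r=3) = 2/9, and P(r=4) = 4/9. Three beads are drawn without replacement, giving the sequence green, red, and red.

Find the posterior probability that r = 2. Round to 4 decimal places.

Compute the likelihood of the observed sequence for each case: P(data | r = 1) = (4/5)(1/4)(0/3) = 0; P(data | r = 2) = (3/5)(2/4)(1/3) = 1/10; P(data | r = 3) = (2/5)(3/4)(2/3) = 1/5; P(data | r = 4) = (1/5)(4/4)(3/3) = 1/5.
Weighting by the prior gives 2/9 · 0 = 0, 1/9 · 1/10 = 1/90, 2/9 · 1/5 = 2/45, 4/9 · 1/5 = 4/45; summing to 13/90.
By Bayes' rule, P(r = 2 | data) = (1/90) / (13/90) = 1/13.

0.0769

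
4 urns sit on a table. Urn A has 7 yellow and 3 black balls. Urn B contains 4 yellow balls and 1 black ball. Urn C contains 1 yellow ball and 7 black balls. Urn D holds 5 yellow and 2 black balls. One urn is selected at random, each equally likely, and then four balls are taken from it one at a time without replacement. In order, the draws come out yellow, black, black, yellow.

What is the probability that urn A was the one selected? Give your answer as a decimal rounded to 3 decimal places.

0.512

Compute the likelihood of the observed sequence for each case: P(data | urn A) = (7/10)(3/9)(2/8)(6/7) = 0.05; P(data | urn B) = (4/5)(1/4)(0/3) = 0; P(data | urn C) = (1/8)(7/7)(6/6)(0/5) = 0; P(data | urn D) = (5/7)(2/6)(1/5)(4/4) = 0.047619.
Weighting by the prior gives 1/4 · 0.05 = 0.0125, 1/4 · 0 = 0, 1/4 · 0 = 0, 1/4 · 0.047619 = 0.011905; with total 0.024405.
By Bayes' rule, P(urn A | data) = (0.0125) / (0.024405) = 0.5122.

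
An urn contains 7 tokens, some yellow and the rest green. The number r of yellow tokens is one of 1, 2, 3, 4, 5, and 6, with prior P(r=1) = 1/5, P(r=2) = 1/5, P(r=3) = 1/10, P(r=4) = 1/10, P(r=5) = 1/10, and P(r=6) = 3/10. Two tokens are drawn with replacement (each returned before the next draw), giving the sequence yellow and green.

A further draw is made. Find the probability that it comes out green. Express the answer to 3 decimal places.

The likelihood of the observed sequence under each hypothesis: P(data | r = 1) = (1/7)(6/7) = 6/49; P(data | r = 2) = (2/7)(5/7) = 10/49; P(data | r = 3) = (3/7)(4/7) = 12/49; P(data | r = 4) = (4/7)(3/7) = 12/49; P(data | r = 5) = (5/7)(2/7) = 10/49; P(data | r = 6) = (6/7)(1/7) = 6/49.
Weighting by the prior gives 1/5 · 6/49 = 6/245, 1/5 · 10/49 = 2/49, 1/10 · 12/49 = 6/245, 1/10 · 12/49 = 6/245, 1/10 · 10/49 = 1/49, 3/10 · 6/49 = 9/245; with total 6/35.
The posterior is then P(r = 1 | data) = 1/7, P(r = 2 | data) = 5/21, P(r = 3 | data) = 1/7, P(r = 4 | data) = 1/7, P(r = 5 | data) = 5/42, P(r = 6 | data) = 3/14.
So P(green next | data) = Σ P(green next | H) P(H | data) = (6/7)(1/7) + (5/7)(5/21) + (4/7)(1/7) + (3/7)(1/7) + (2/7)(5/42) + (1/7)(3/14) = 1/2.

0.500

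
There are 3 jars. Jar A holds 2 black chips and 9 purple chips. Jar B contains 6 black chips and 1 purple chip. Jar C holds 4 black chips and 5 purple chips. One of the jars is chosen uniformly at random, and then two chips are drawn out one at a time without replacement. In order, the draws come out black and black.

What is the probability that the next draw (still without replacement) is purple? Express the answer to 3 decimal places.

The likelihood of the observed sequence under each hypothesis: P(data | jar A) = (2/11)(1/10) = 0.018182; P(data | jar B) = (6/7)(5/6) = 0.71429; P(data | jar C) = (4/9)(3/8) = 0.16667.
Multiplying each by its prior: 1/3 · 0.018182 = 0.0060606, 1/3 · 0.71429 = 0.2381, 1/3 · 0.16667 = 0.055556; summing to 0.29971.
The posterior is then P(jar A | data) = 0.020221, P(jar B | data) = 0.79442, P(jar C | data) = 0.18536.
So P(purple next | data) = Σ P(purple next | H) P(H | data) = (1)(0.020221) + (1/5)(0.79442) + (5/7)(0.18536) = 0.31151.

0.312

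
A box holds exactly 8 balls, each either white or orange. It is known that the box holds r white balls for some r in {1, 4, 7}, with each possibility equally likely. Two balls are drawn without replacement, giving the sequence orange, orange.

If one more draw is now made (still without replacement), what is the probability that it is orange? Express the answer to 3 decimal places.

0.722

The likelihood of the observed sequence under each hypothesis: P(data | r = 1) = (7/8)(6/7) = 3/4; P(data | r = 4) = (4/8)(3/7) = 3/14; P(data | r = 7) = (1/8)(0/7) = 0.
The prior-weighted likelihoods are 1/3 · 3/4 = 1/4, 1/3 · 3/14 = 1/14, 1/3 · 0 = 0; these sum to 9/28.
Normalising, the posterior is P(r = 1 | data) = 7/9, P(r = 4 | data) = 2/9, P(r = 7 | data) = 0.
The predictive probability is P(orange next | data) = (5/6)(7/9) + (1/3)(2/9) = 13/18.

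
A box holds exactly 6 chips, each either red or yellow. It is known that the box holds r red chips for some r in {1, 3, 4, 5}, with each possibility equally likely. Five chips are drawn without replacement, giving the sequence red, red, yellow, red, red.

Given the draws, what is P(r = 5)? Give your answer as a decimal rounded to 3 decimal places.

0.714

The likelihood of the observed sequence under each hypothesis: P(data | r = 1) = (1/6)(0/5) = 0; P(data | r = 3) = (3/6)(2/5)(3/4)(1/3)(0/2) = 0; P(data | r = 4) = (4/6)(3/5)(2/4)(2/3)(1/2) = 1/15; P(data | r = 5) = (5/6)(4/5)(1/4)(3/3)(2/2) = 1/6.
Weighting by the prior gives 1/4 · 0 = 0, 1/4 · 0 = 0, 1/4 · 1/15 = 1/60, 1/4 · 1/6 = 1/24; with total 7/120.
Therefore the posterior P(r = 5 | data) = (1/24) / (7/120) = 5/7.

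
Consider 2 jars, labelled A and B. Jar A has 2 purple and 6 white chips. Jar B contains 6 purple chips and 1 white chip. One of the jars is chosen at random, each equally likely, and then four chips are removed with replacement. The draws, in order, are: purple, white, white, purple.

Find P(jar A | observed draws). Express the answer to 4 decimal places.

0.7010

The likelihood of the observed sequence under each hypothesis: P(data | jar A) = (2/8)(6/8)(6/8)(2/8) = 0.035156; P(data | jar B) = (6/7)(1/7)(1/7)(6/7) = 0.014994.
Multiplying each by its prior: 1/2 · 0.035156 = 0.017578, 1/2 · 0.014994 = 0.0074969; these sum to 0.025075.
Therefore the posterior P(jar A | data) = (0.017578) / (0.025075) = 0.70102.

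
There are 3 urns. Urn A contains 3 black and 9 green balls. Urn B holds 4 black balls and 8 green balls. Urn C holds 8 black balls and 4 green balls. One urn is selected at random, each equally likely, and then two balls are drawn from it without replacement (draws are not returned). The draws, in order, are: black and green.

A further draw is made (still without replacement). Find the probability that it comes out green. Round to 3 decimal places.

0.589

For each hypothesis, P(data | H) works out to: P(data | urn A) = (3/12)(9/11) = 9/44; P(data | urn B) = (4/12)(8/11) = 8/33; P(data | urn C) = (8/12)(4/11) = 8/33.
Multiplying each by its prior: 1/3 · 9/44 = 3/44, 1/3 · 8/33 = 8/99, 1/3 · 8/33 = 8/99; these sum to 91/396.
Normalising, the posterior is P(urn A | data) = 27/91, P(urn B | data) = 32/91, P(urn C | data) = 32/91.
The predictive probability is P(green next | data) = (4/5)(27/91) + (7/10)(32/91) + (3/10)(32/91) = 268/455.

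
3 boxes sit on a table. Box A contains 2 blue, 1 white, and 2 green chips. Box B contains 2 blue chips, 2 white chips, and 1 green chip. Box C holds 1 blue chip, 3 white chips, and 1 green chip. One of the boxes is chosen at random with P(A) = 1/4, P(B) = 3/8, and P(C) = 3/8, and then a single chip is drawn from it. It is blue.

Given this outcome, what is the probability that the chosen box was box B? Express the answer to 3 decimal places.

For each hypothesis, P(data | H) works out to: P(data | box A) = (2/5) = 2/5; P(data | box B) = (2/5) = 2/5; P(data | box C) = (1/5) = 1/5.
Multiplying each by its prior: 1/4 · 2/5 = 1/10, 3/8 · 2/5 = 3/20, 3/8 · 1/5 = 3/40; with total 13/40.
Therefore the posterior P(box B | data) = (3/20) / (13/40) = 6/13.

0.462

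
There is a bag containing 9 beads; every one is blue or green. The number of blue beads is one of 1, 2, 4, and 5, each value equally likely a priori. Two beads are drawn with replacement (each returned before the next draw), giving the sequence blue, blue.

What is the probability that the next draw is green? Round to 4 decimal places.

Compute the likelihood of the observed sequence for each case: P(data | r = 1) = (1/9)(1/9) = 1/81; P(data | r = 2) = (2/9)(2/9) = 4/81; P(data | r = 4) = (4/9)(4/9) = 16/81; P(data | r = 5) = (5/9)(5/9) = 25/81.
The prior-weighted likelihoods are 1/4 · 1/81 = 1/324, 1/4 · 4/81 = 1/81, 1/4 · 16/81 = 4/81, 1/4 · 25/81 = 25/324; these sum to 23/162.
Normalising, the posterior is P(r = 1 | data) = 1/46, P(r = 2 | data) = 2/23, P(r = 4 | data) = 8/23, P(r = 5 | data) = 25/46.
So P(green next | data) = Σ P(green next | H) P(H | data) = (8/9)(1/46) + (7/9)(2/23) + (5/9)(8/23) + (4/9)(25/46) = 12/23.

0.5217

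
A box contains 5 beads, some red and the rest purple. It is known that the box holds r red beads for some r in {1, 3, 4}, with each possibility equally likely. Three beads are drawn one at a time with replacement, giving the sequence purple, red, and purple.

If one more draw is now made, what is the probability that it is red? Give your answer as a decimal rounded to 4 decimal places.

0.4250

Under each hypothesis, the probability of the observed sequence is: P(data | r = 1) = (4/5)(1/5)(4/5) = 16/125; P(data | r = 3) = (2/5)(3/5)(2/5) = 12/125; P(data | r = 4) = (1/5)(4/5)(1/5) = 4/125.
Multiplying each by its prior: 1/3 · 16/125 = 16/375, 1/3 · 12/125 = 4/125, 1/3 · 4/125 = 4/375; summing to 32/375.
The posterior is then P(r = 1 | data) = 1/2, P(r = 3 | data) = 3/8, P(r = 4 | data) = 1/8.
The predictive probability is P(red next | data) = (1/5)(1/2) + (3/5)(3/8) + (4/5)(1/8) = 17/40.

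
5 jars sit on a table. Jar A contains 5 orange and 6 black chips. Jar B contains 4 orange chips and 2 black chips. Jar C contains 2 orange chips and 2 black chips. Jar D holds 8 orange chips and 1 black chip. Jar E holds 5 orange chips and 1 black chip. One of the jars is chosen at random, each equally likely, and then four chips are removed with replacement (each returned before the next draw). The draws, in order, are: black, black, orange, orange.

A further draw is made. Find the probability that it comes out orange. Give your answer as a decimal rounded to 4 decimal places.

The likelihood of the observed sequence under each hypothesis: P(data | jar A) = (6/11)(6/11)(5/11)(5/11) = 0.061471; P(data | jar B) = (2/6)(2/6)(4/6)(4/6) = 0.049383; P(data | jar C) = (2/4)(2/4)(2/4)(2/4) = 0.0625; P(data | jar D) = (1/9)(1/9)(8/9)(8/9) = 0.0097546; P(data | jar E) = (1/6)(1/6)(5/6)(5/6) = 0.01929.
The prior-weighted likelihoods are 1/5 · 0.061471 = 0.012294, 1/5 · 0.049383 = 0.0098765, 1/5 · 0.0625 = 0.0125, 1/5 · 0.0097546 = 0.0019509, 1/5 · 0.01929 = 0.003858; these sum to 0.04048.
The posterior is then P(jar A | data) = 0.30371, P(jar B | data) = 0.24399, P(jar C | data) = 0.3088, P(jar D | data) = 0.048195, P(jar E | data) = 0.095308.
Averaging over the posterior, P(orange next | data) = (5/11)(0.30371) + (2/3)(0.24399) + (1/2)(0.3088) + (8/9)(0.048195) + (5/6)(0.095308) = 0.57737.

0.5774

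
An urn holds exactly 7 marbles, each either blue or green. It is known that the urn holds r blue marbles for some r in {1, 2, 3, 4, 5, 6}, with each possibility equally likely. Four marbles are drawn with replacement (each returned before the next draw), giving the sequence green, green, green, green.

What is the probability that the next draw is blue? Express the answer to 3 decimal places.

0.234

Compute the likelihood of the observed sequence for each case: P(data | r = 1) = (6/7)(6/7)(6/7)(6/7) = 0.53978; P(data | r = 2) = (5/7)(5/7)(5/7)(5/7) = 0.26031; P(data | r = 3) = (4/7)(4/7)(4/7)(4/7) = 0.10662; P(data | r = 4) = (3/7)(3/7)(3/7)(3/7) = 0.033736; P(data | r = 5) = (2/7)(2/7)(2/7)(2/7) = 0.0066639; P(data | r = 6) = (1/7)(1/7)(1/7)(1/7) = 0.00041649.
Multiplying each by its prior: 1/6 · 0.53978 = 0.089963, 1/6 · 0.26031 = 0.043385, 1/6 · 0.10662 = 0.01777, 1/6 · 0.033736 = 0.0056227, 1/6 · 0.0066639 = 0.0011106, 1/6 · 0.00041649 = 6.9416e-05; with total 0.15792.
The posterior is then P(r = 1 | data) = 0.56967, P(r = 2 | data) = 0.27473, P(r = 3 | data) = 0.11253, P(r = 4 | data) = 0.035604, P(r = 5 | data) = 0.007033, P(r = 6 | data) = 0.00043956.
So P(blue next | data) = Σ P(blue next | H) P(H | data) = (1/7)(0.56967) + (2/7)(0.27473) + (3/7)(0.11253) + (4/7)(0.035604) + (5/7)(0.007033) + (6/7)(0.00043956) = 0.23385.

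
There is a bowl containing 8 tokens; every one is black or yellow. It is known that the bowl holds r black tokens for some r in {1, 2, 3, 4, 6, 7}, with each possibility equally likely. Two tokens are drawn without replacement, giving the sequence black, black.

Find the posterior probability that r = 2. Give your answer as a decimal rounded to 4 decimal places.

Under each hypothesis, the probability of the observed sequence is: P(data | r = 1) = (1/8)(0/7) = 0; P(data | r = 2) = (2/8)(1/7) = 1/28; P(data | r = 3) = (3/8)(2/7) = 3/28; P(data | r = 4) = (4/8)(3/7) = 3/14; P(data | r = 6) = (6/8)(5/7) = 15/28; P(data | r = 7) = (7/8)(6/7) = 3/4.
Weighting by the prior gives 1/6 · 0 = 0, 1/6 · 1/28 = 1/168, 1/6 · 3/28 = 1/56, 1/6 · 3/14 = 1/28, 1/6 · 15/28 = 5/56, 1/6 · 3/4 = 1/8; these sum to 23/84.
So P(r = 2 | data) = (1/168) / (23/84) = 1/46.

0.0217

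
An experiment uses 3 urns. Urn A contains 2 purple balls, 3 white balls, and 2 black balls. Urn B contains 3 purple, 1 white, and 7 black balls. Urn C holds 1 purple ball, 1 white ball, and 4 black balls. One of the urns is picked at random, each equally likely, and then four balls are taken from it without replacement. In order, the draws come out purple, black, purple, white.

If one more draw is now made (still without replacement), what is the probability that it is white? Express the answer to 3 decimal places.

Compute the likelihood of the observed sequence for each case: P(data | urn A) = (2/7)(2/6)(1/5)(3/4) = 0.014286; P(data | urn B) = (3/11)(7/10)(2/9)(1/8) = 0.005303; P(data | urn C) = (1/6)(4/5)(0/4) = 0.
The prior-weighted likelihoods are 1/3 · 0.014286 = 0.0047619, 1/3 · 0.005303 = 0.0017677, 1/3 · 0 = 0; with total 0.0065296.
Normalising, the posterior is P(urn A | data) = 0.72928, P(urn B | data) = 0.27072, P(urn C | data) = 0.
So P(white next | data) = Σ P(white next | H) P(H | data) = (2/3)(0.72928) + (0)(0.27072) = 0.48619.

0.486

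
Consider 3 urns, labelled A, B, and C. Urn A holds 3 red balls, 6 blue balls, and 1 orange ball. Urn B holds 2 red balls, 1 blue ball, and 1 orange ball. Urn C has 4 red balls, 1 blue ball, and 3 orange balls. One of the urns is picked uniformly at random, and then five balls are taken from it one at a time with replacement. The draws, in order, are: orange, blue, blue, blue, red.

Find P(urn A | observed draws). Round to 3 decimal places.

The likelihood of the observed sequence under each hypothesis: P(data | urn A) = (1/10)(6/10)(6/10)(6/10)(3/10) = 0.00648; P(data | urn B) = (1/4)(1/4)(1/4)(1/4)(2/4) = 0.0019531; P(data | urn C) = (3/8)(1/8)(1/8)(1/8)(4/8) = 0.00036621.
The prior-weighted likelihoods are 1/3 · 0.00648 = 0.00216, 1/3 · 0.0019531 = 0.00065104, 1/3 · 0.00036621 = 0.00012207; with total 0.0029331.
By Bayes' rule, P(urn A | data) = (0.00216) / (0.0029331) = 0.73642.

0.736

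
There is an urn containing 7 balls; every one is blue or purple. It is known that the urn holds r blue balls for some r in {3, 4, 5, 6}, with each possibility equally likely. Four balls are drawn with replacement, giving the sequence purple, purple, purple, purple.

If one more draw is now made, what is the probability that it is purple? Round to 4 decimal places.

Compute the likelihood of the observed sequence for each case: P(data | r = 3) = (4/7)(4/7)(4/7)(4/7) = 0.10662; P(data | r = 4) = (3/7)(3/7)(3/7)(3/7) = 0.033736; P(data | r = 5) = (2/7)(2/7)(2/7)(2/7) = 0.0066639; P(data | r = 6) = (1/7)(1/7)(1/7)(1/7) = 0.00041649.
The prior-weighted likelihoods are 1/4 · 0.10662 = 0.026656, 1/4 · 0.033736 = 0.008434, 1/4 · 0.0066639 = 0.001666, 1/4 · 0.00041649 = 0.00010412; with total 0.03686.
Normalising, the posterior is P(r = 3 | data) = 0.72316, P(r = 4 | data) = 0.22881, P(r = 5 | data) = 0.045198, P(r = 6 | data) = 0.0028249.
The predictive probability is P(purple next | data) = (4/7)(0.72316) + (3/7)(0.22881) + (2/7)(0.045198) + (1/7)(0.0028249) = 0.52462.

0.5246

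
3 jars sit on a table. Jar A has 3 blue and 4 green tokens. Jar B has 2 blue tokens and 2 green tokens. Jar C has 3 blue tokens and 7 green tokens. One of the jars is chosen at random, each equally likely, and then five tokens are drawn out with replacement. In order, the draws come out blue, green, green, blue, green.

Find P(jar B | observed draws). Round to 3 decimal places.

Under each hypothesis, the probability of the observed sequence is: P(data | jar A) = (3/7)(4/7)(4/7)(3/7)(4/7) = 0.034271; P(data | jar B) = (2/4)(2/4)(2/4)(2/4)(2/4) = 0.03125; P(data | jar C) = (3/10)(7/10)(7/10)(3/10)(7/10) = 0.03087.
Multiplying each by its prior: 1/3 · 0.034271 = 0.011424, 1/3 · 0.03125 = 0.010417, 1/3 · 0.03087 = 0.01029; summing to 0.03213.
By Bayes' rule, P(jar B | data) = (0.010417) / (0.03213) = 0.3242.

0.324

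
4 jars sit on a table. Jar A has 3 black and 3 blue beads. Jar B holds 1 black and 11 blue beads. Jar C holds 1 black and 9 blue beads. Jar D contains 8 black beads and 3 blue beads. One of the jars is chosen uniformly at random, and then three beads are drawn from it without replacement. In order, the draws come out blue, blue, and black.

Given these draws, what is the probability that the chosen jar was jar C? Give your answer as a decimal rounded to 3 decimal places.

For each hypothesis, P(data | H) works out to: P(data | jar A) = (3/6)(2/5)(3/4) = 3/20; P(data | jar B) = (11/12)(10/11)(1/10) = 1/12; P(data | jar C) = (9/10)(8/9)(1/8) = 1/10; P(data | jar D) = (3/11)(2/10)(8/9) = 8/165.
Weighting by the prior gives 1/4 · 3/20 = 3/80, 1/4 · 1/12 = 1/48, 1/4 · 1/10 = 1/40, 1/4 · 8/165 = 2/165; these sum to 21/220.
So P(jar C | data) = (1/40) / (21/220) = 11/42.

0.262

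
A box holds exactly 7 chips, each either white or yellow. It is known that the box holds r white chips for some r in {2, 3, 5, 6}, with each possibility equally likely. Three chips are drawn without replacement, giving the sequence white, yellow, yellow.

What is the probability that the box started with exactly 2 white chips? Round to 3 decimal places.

0.465

Under each hypothesis, the probability of the observed sequence is: P(data | r = 2) = (2/7)(5/6)(4/5) = 4/21; P(data | r = 3) = (3/7)(4/6)(3/5) = 6/35; P(data | r = 5) = (5/7)(2/6)(1/5) = 1/21; P(data | r = 6) = (6/7)(1/6)(0/5) = 0.
The prior-weighted likelihoods are 1/4 · 4/21 = 1/21, 1/4 · 6/35 = 3/70, 1/4 · 1/21 = 1/84, 1/4 · 0 = 0; summing to 43/420.
Hence P(r = 2 | data) = (1/21) / (43/420) = 20/43.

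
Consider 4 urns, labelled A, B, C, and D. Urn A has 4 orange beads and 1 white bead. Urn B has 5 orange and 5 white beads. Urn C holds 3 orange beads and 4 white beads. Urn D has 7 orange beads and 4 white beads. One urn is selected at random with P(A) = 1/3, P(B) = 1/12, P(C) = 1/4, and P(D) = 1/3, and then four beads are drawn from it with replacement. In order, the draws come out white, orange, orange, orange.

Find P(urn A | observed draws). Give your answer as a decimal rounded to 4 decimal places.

0.4172

The likelihood of the observed sequence under each hypothesis: P(data | urn A) = (1/5)(4/5)(4/5)(4/5) = 0.1024; P(data | urn B) = (5/10)(5/10)(5/10)(5/10) = 0.0625; P(data | urn C) = (4/7)(3/7)(3/7)(3/7) = 0.044981; P(data | urn D) = (4/11)(7/11)(7/11)(7/11) = 0.093709.
Weighting by the prior gives 1/3 · 0.1024 = 0.034133, 1/12 · 0.0625 = 0.0052083, 1/4 · 0.044981 = 0.011245, 1/3 · 0.093709 = 0.031236; these sum to 0.081823.
By Bayes' rule, P(urn A | data) = (0.034133) / (0.081823) = 0.41716.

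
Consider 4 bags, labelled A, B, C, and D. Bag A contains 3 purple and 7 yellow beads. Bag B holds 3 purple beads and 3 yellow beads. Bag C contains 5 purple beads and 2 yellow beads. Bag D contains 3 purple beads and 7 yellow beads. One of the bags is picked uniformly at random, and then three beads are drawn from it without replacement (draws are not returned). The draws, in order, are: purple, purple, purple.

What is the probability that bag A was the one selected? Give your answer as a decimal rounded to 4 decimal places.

Compute the likelihood of the observed sequence for each case: P(data | bag A) = (3/10)(2/9)(1/8) = 1/120; P(data | bag B) = (3/6)(2/5)(1/4) = 1/20; P(data | bag C) = (5/7)(4/6)(3/5) = 2/7; P(data | bag D) = (3/10)(2/9)(1/8) = 1/120.
Weighting by the prior gives 1/4 · 1/120 = 1/480, 1/4 · 1/20 = 1/80, 1/4 · 2/7 = 1/14, 1/4 · 1/120 = 1/480; summing to 37/420.
Therefore the posterior P(bag A | data) = (1/480) / (37/420) = 7/296.

0.0236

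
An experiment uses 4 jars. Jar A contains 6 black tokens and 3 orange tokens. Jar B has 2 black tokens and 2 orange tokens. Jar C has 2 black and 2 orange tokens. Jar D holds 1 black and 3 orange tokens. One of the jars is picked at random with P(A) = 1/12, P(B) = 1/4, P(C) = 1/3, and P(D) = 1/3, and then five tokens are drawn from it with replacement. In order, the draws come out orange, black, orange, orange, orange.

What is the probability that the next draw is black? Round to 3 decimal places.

0.357

For each hypothesis, P(data | H) works out to: P(data | jar A) = (3/9)(6/9)(3/9)(3/9)(3/9) = 0.0082305; P(data | jar B) = (2/4)(2/4)(2/4)(2/4)(2/4) = 0.03125; P(data | jar C) = (2/4)(2/4)(2/4)(2/4)(2/4) = 0.03125; P(data | jar D) = (3/4)(1/4)(3/4)(3/4)(3/4) = 0.079102.
Multiplying each by its prior: 1/12 · 0.0082305 = 0.00068587, 1/4 · 0.03125 = 0.0078125, 1/3 · 0.03125 = 0.010417, 1/3 · 0.079102 = 0.026367; with total 0.045282.
The posterior is then P(jar A | data) = 0.015147, P(jar B | data) = 0.17253, P(jar C | data) = 0.23004, P(jar D | data) = 0.58229.
Averaging over the posterior, P(black next | data) = (2/3)(0.015147) + (1/2)(0.17253) + (1/2)(0.23004) + (1/4)(0.58229) = 0.35695.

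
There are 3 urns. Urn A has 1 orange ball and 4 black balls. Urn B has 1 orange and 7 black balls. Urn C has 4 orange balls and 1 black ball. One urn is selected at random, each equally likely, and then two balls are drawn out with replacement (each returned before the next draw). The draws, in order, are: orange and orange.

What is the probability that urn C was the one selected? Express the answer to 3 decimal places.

Compute the likelihood of the observed sequence for each case: P(data | urn A) = (1/5)(1/5) = 0.04; P(data | urn B) = (1/8)(1/8) = 0.015625; P(data | urn C) = (4/5)(4/5) = 0.64.
The prior-weighted likelihoods are 1/3 · 0.04 = 0.013333, 1/3 · 0.015625 = 0.0052083, 1/3 · 0.64 = 0.21333; summing to 0.23187.
Therefore the posterior P(urn C | data) = (0.21333) / (0.23187) = 0.92004.

0.920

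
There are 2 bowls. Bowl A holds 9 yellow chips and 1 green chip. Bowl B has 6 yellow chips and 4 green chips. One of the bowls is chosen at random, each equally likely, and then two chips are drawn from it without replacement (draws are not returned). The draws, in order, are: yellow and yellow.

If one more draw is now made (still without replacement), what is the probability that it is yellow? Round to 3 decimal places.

Compute the likelihood of the observed sequence for each case: P(data | bowl A) = (9/10)(8/9) = 4/5; P(data | bowl B) = (6/10)(5/9) = 1/3.
Weighting by the prior gives 1/2 · 4/5 = 2/5, 1/2 · 1/3 = 1/6; with total 17/30.
The posterior is then P(bowl A | data) = 12/17, P(bowl B | data) = 5/17.
The predictive probability is P(yellow next | data) = (7/8)(12/17) + (1/2)(5/17) = 13/17.

0.765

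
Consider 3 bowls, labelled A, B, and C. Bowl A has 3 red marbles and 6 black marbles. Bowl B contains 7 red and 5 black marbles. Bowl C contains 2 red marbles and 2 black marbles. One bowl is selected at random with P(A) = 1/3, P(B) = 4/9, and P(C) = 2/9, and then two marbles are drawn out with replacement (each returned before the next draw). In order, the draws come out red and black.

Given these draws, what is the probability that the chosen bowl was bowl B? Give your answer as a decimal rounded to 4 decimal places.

The likelihood of the observed sequence under each hypothesis: P(data | bowl A) = (3/9)(6/9) = 2/9; P(data | bowl B) = (7/12)(5/12) = 35/144; P(data | bowl C) = (2/4)(2/4) = 1/4.
Weighting by the prior gives 1/3 · 2/9 = 2/27, 4/9 · 35/144 = 35/324, 2/9 · 1/4 = 1/18; summing to 77/324.
By Bayes' rule, P(bowl B | data) = (35/324) / (77/324) = 5/11.

0.4545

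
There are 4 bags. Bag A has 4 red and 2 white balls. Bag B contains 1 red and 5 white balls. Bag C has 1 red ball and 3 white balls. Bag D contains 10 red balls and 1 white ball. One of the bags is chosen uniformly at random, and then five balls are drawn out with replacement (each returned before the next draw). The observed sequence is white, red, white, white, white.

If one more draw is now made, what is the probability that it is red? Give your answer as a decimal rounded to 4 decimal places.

Compute the likelihood of the observed sequence for each case: P(data | bag A) = (2/6)(4/6)(2/6)(2/6)(2/6) = 0.0082305; P(data | bag B) = (5/6)(1/6)(5/6)(5/6)(5/6) = 0.080376; P(data | bag C) = (3/4)(1/4)(3/4)(3/4)(3/4) = 0.079102; P(data | bag D) = (1/11)(10/11)(1/11)(1/11)(1/11) = 6.2092e-05.
Multiplying each by its prior: 1/4 · 0.0082305 = 0.0020576, 1/4 · 0.080376 = 0.020094, 1/4 · 0.079102 = 0.019775, 1/4 · 6.2092e-05 = 1.5523e-05; summing to 0.041942.
Normalising, the posterior is P(bag A | data) = 0.049058, P(bag B | data) = 0.47908, P(bag C | data) = 0.47149, P(bag D | data) = 0.0003701.
So P(red next | data) = Σ P(red next | H) P(H | data) = (2/3)(0.049058) + (1/6)(0.47908) + (1/4)(0.47149) + (10/11)(0.0003701) = 0.23076.

0.2308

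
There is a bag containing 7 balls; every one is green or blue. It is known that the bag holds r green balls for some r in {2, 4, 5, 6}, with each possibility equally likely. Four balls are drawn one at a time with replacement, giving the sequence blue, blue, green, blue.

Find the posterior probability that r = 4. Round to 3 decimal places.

0.267

For each hypothesis, P(data | H) works out to: P(data | r = 2) = (5/7)(5/7)(2/7)(5/7) = 0.10412; P(data | r = 4) = (3/7)(3/7)(4/7)(3/7) = 0.044981; P(data | r = 5) = (2/7)(2/7)(5/7)(2/7) = 0.01666; P(data | r = 6) = (1/7)(1/7)(6/7)(1/7) = 0.002499.
Weighting by the prior gives 1/4 · 0.10412 = 0.026031, 1/4 · 0.044981 = 0.011245, 1/4 · 0.01666 = 0.0041649, 1/4 · 0.002499 = 0.00062474; with total 0.042066.
So P(r = 4 | data) = (0.011245) / (0.042066) = 0.26733.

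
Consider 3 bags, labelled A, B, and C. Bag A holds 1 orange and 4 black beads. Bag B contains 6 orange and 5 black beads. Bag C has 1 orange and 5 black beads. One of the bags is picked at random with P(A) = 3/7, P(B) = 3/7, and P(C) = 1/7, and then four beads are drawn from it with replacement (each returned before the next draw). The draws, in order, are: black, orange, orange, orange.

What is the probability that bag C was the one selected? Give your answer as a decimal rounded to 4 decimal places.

Compute the likelihood of the observed sequence for each case: P(data | bag A) = (4/5)(1/5)(1/5)(1/5) = 0.0064; P(data | bag B) = (5/11)(6/11)(6/11)(6/11) = 0.073765; P(data | bag C) = (5/6)(1/6)(1/6)(1/6) = 0.003858.
Weighting by the prior gives 3/7 · 0.0064 = 0.0027429, 3/7 · 0.073765 = 0.031614, 1/7 · 0.003858 = 0.00055115; summing to 0.034908.
So P(bag C | data) = (0.00055115) / (0.034908) = 0.015789.

0.0158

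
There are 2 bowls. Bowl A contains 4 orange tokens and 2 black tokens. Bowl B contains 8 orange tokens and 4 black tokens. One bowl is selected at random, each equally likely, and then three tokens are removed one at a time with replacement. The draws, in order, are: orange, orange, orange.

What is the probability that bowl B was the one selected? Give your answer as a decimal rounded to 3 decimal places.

Compute the likelihood of the observed sequence for each case: P(data | bowl A) = (4/6)(4/6)(4/6) = 8/27; P(data | bowl B) = (8/12)(8/12)(8/12) = 8/27.
Weighting by the prior gives 1/2 · 8/27 = 4/27, 1/2 · 8/27 = 4/27; summing to 8/27.
Therefore the posterior P(bowl B | data) = (4/27) / (8/27) = 1/2.

0.500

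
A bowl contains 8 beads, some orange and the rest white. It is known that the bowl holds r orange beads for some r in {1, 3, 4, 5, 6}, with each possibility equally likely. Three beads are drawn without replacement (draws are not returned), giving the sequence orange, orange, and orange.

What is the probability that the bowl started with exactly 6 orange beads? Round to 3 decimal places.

Compute the likelihood of the observed sequence for each case: P(data | r = 1) = (1/8)(0/7) = 0; P(data | r = 3) = (3/8)(2/7)(1/6) = 1/56; P(data | r = 4) = (4/8)(3/7)(2/6) = 1/14; P(data | r = 5) = (5/8)(4/7)(3/6) = 5/28; P(data | r = 6) = (6/8)(5/7)(4/6) = 5/14.
The prior-weighted likelihoods are 1/5 · 0 = 0, 1/5 · 1/56 = 1/280, 1/5 · 1/14 = 1/70, 1/5 · 5/28 = 1/28, 1/5 · 5/14 = 1/14; these sum to 1/8.
By Bayes' rule, P(r = 6 | data) = (1/14) / (1/8) = 4/7.

0.571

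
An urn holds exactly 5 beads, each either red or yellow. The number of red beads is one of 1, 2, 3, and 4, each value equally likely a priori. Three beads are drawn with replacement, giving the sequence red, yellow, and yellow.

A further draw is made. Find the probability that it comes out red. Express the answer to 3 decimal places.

For each hypothesis, P(data | H) works out to: P(data | r = 1) = (1/5)(4/5)(4/5) = 16/125; P(data | r = 2) = (2/5)(3/5)(3/5) = 18/125; P(data | r = 3) = (3/5)(2/5)(2/5) = 12/125; P(data | r = 4) = (4/5)(1/5)(1/5) = 4/125.
The prior-weighted likelihoods are 1/4 · 16/125 = 4/125, 1/4 · 18/125 = 9/250, 1/4 · 12/125 = 3/125, 1/4 · 4/125 = 1/125; these sum to 1/10.
The posterior is then P(r = 1 | data) = 8/25, P(r = 2 | data) = 9/25, P(r = 3 | data) = 6/25, P(r = 4 | data) = 2/25.
Averaging over the posterior, P(red next | data) = (1/5)(8/25) + (2/5)(9/25) + (3/5)(6/25) + (4/5)(2/25) = 52/125.

0.416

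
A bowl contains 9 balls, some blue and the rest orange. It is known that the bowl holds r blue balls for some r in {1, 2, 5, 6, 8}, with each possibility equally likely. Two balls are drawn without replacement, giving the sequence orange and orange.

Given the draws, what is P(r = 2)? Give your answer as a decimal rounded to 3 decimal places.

Under each hypothesis, the probability of the observed sequence is: P(data | r = 1) = (8/9)(7/8) = 7/9; P(data | r = 2) = (7/9)(6/8) = 7/12; P(data | r = 5) = (4/9)(3/8) = 1/6; P(data | r = 6) = (3/9)(2/8) = 1/12; P(data | r = 8) = (1/9)(0/8) = 0.
The prior-weighted likelihoods are 1/5 · 7/9 = 7/45, 1/5 · 7/12 = 7/60, 1/5 · 1/6 = 1/30, 1/5 · 1/12 = 1/60, 1/5 · 0 = 0; with total 29/90.
So P(r = 2 | data) = (7/60) / (29/90) = 21/58.

0.362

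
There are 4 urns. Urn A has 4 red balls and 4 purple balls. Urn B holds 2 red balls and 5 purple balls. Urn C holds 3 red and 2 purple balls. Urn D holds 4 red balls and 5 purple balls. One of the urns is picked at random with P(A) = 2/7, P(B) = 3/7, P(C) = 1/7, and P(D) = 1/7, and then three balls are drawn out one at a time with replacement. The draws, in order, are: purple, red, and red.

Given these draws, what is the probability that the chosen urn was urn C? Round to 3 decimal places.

The likelihood of the observed sequence under each hypothesis: P(data | urn A) = (4/8)(4/8)(4/8) = 0.125; P(data | urn B) = (5/7)(2/7)(2/7) = 0.058309; P(data | urn C) = (2/5)(3/5)(3/5) = 0.144; P(data | urn D) = (5/9)(4/9)(4/9) = 0.10974.
Multiplying each by its prior: 2/7 · 0.125 = 0.035714, 3/7 · 0.058309 = 0.02499, 1/7 · 0.144 = 0.020571, 1/7 · 0.10974 = 0.015677; summing to 0.096952.
Hence P(urn C | data) = (0.020571) / (0.096952) = 0.21218.

0.212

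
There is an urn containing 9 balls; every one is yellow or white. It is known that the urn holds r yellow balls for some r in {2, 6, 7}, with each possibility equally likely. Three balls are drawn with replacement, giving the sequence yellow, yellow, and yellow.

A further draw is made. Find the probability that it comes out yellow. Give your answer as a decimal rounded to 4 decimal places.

For each hypothesis, P(data | H) works out to: P(data | r = 2) = (2/9)(2/9)(2/9) = 0.010974; P(data | r = 6) = (6/9)(6/9)(6/9) = 0.2963; P(data | r = 7) = (7/9)(7/9)(7/9) = 0.47051.
Multiplying each by its prior: 1/3 · 0.010974 = 0.003658, 1/3 · 0.2963 = 0.098765, 1/3 · 0.47051 = 0.15684; with total 0.25926.
The posterior is then P(r = 2 | data) = 0.014109, P(r = 6 | data) = 0.38095, P(r = 7 | data) = 0.60494.
Averaging over the posterior, P(yellow next | data) = (2/9)(0.014109) + (2/3)(0.38095) + (7/9)(0.60494) = 0.72761.

0.7276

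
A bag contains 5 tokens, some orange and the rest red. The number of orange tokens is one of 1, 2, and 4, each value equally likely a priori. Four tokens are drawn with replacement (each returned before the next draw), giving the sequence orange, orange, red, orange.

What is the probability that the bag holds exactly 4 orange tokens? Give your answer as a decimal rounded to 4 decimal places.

Compute the likelihood of the observed sequence for each case: P(data | r = 1) = (1/5)(1/5)(4/5)(1/5) = 0.0064; P(data | r = 2) = (2/5)(2/5)(3/5)(2/5) = 0.0384; P(data | r = 4) = (4/5)(4/5)(1/5)(4/5) = 0.1024.
Weighting by the prior gives 1/3 · 0.0064 = 0.0021333, 1/3 · 0.0384 = 0.0128, 1/3 · 0.1024 = 0.034133; these sum to 0.049067.
Hence P(r = 4 | data) = (0.034133) / (0.049067) = 0.69565.

0.6957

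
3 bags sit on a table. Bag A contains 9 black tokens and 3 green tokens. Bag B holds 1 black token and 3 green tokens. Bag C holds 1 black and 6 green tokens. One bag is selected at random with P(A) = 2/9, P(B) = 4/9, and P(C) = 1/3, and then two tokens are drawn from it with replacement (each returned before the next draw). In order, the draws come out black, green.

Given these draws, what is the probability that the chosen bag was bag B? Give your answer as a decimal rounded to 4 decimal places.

For each hypothesis, P(data | H) works out to: P(data | bag A) = (9/12)(3/12) = 3/16; P(data | bag B) = (1/4)(3/4) = 3/16; P(data | bag C) = (1/7)(6/7) = 6/49.
The prior-weighted likelihoods are 2/9 · 3/16 = 1/24, 4/9 · 3/16 = 1/12, 1/3 · 6/49 = 2/49; these sum to 65/392.
Hence P(bag B | data) = (1/12) / (65/392) = 98/195.

0.5026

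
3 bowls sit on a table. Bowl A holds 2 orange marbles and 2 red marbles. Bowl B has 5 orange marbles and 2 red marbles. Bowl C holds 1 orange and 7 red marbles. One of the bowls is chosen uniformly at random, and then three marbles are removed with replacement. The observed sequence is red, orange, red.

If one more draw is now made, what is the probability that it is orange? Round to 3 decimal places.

Under each hypothesis, the probability of the observed sequence is: P(data | bowl A) = (2/4)(2/4)(2/4) = 0.125; P(data | bowl B) = (2/7)(5/7)(2/7) = 0.058309; P(data | bowl C) = (7/8)(1/8)(7/8) = 0.095703.
Weighting by the prior gives 1/3 · 0.125 = 0.041667, 1/3 · 0.058309 = 0.019436, 1/3 · 0.095703 = 0.031901; with total 0.093004.
Normalising, the posterior is P(bowl A | data) = 0.44801, P(bowl B | data) = 0.20898, P(bowl C | data) = 0.34301.
Averaging over the posterior, P(orange next | data) = (1/2)(0.44801) + (5/7)(0.20898) + (1/8)(0.34301) = 0.41615.

0.416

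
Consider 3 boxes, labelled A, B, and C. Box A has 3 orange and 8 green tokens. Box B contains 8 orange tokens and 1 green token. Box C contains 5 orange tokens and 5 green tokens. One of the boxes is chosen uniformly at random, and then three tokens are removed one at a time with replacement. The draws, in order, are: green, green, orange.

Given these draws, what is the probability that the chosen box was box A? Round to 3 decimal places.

Under each hypothesis, the probability of the observed sequence is: P(data | box A) = (8/11)(8/11)(3/11) = 0.14425; P(data | box B) = (1/9)(1/9)(8/9) = 0.010974; P(data | box C) = (5/10)(5/10)(5/10) = 0.125.
The prior-weighted likelihoods are 1/3 · 0.14425 = 0.048084, 1/3 · 0.010974 = 0.003658, 1/3 · 0.125 = 0.041667; these sum to 0.093409.
Therefore the posterior P(box A | data) = (0.048084) / (0.093409) = 0.51477.

0.515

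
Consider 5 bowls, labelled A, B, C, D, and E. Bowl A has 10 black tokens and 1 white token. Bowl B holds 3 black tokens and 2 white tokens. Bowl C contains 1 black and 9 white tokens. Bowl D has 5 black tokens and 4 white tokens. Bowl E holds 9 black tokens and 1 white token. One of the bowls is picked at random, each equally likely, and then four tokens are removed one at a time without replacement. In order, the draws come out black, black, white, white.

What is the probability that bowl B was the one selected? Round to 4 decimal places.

Under each hypothesis, the probability of the observed sequence is: P(data | bowl A) = (10/11)(9/10)(1/9)(0/8) = 0; P(data | bowl B) = (3/5)(2/4)(2/3)(1/2) = 0.1; P(data | bowl C) = (1/10)(0/9) = 0; P(data | bowl D) = (5/9)(4/8)(4/7)(3/6) = 0.079365; P(data | bowl E) = (9/10)(8/9)(1/8)(0/7) = 0.
The prior-weighted likelihoods are 1/5 · 0 = 0, 1/5 · 0.1 = 0.02, 1/5 · 0 = 0, 1/5 · 0.079365 = 0.015873, 1/5 · 0 = 0; these sum to 0.035873.
So P(bowl B | data) = (0.02) / (0.035873) = 0.55752.

0.5575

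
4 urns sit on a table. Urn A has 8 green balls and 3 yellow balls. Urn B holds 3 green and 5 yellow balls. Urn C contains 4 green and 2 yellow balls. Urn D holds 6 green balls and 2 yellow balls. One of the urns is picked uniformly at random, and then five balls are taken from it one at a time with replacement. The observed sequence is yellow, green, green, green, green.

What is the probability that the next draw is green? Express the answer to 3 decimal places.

0.699

Compute the likelihood of the observed sequence for each case: P(data | urn A) = (3/11)(8/11)(8/11)(8/11)(8/11) = 0.076299; P(data | urn B) = (5/8)(3/8)(3/8)(3/8)(3/8) = 0.01236; P(data | urn C) = (2/6)(4/6)(4/6)(4/6)(4/6) = 0.065844; P(data | urn D) = (2/8)(6/8)(6/8)(6/8)(6/8) = 0.079102.
The prior-weighted likelihoods are 1/4 · 0.076299 = 0.019075, 1/4 · 0.01236 = 0.0030899, 1/4 · 0.065844 = 0.016461, 1/4 · 0.079102 = 0.019775; summing to 0.058401.
The posterior is then P(urn A | data) = 0.32662, P(urn B | data) = 0.052909, P(urn C | data) = 0.28186, P(urn D | data) = 0.33861.
So P(green next | data) = Σ P(green next | H) P(H | data) = (8/11)(0.32662) + (3/8)(0.052909) + (2/3)(0.28186) + (3/4)(0.33861) = 0.69925.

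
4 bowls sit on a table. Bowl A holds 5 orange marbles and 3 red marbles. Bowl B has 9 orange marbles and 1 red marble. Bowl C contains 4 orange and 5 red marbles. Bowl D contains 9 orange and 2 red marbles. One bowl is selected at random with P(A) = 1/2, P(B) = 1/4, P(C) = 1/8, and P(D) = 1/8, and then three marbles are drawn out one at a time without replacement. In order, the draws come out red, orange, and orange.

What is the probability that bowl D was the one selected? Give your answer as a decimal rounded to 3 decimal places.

For each hypothesis, P(data | H) works out to: P(data | bowl A) = (3/8)(5/7)(4/6) = 0.17857; P(data | bowl B) = (1/10)(9/9)(8/8) = 0.1; P(data | bowl C) = (5/9)(4/8)(3/7) = 0.11905; P(data | bowl D) = (2/11)(9/10)(8/9) = 0.14545.
Multiplying each by its prior: 1/2 · 0.17857 = 0.089286, 1/4 · 0.1 = 0.025, 1/8 · 0.11905 = 0.014881, 1/8 · 0.14545 = 0.018182; these sum to 0.14735.
Hence P(bowl D | data) = (0.018182) / (0.14735) = 0.12339.

0.123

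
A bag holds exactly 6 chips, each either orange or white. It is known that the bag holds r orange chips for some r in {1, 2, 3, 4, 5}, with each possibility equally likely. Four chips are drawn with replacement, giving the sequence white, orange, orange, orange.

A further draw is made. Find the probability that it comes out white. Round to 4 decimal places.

0.3491

Under each hypothesis, the probability of the observed sequence is: P(data | r = 1) = (5/6)(1/6)(1/6)(1/6) = 0.003858; P(data | r = 2) = (4/6)(2/6)(2/6)(2/6) = 0.024691; P(data | r = 3) = (3/6)(3/6)(3/6)(3/6) = 0.0625; P(data | r = 4) = (2/6)(4/6)(4/6)(4/6) = 0.098765; P(data | r = 5) = (1/6)(5/6)(5/6)(5/6) = 0.096451.
The prior-weighted likelihoods are 1/5 · 0.003858 = 0.0007716, 1/5 · 0.024691 = 0.0049383, 1/5 · 0.0625 = 0.0125, 1/5 · 0.098765 = 0.019753, 1/5 · 0.096451 = 0.01929; summing to 0.057253.
The posterior is then P(r = 1 | data) = 0.013477, P(r = 2 | data) = 0.086253, P(r = 3 | data) = 0.21833, P(r = 4 | data) = 0.34501, P(r = 5 | data) = 0.33693.
Averaging over the posterior, P(white next | data) = (5/6)(0.013477) + (2/3)(0.086253) + (1/2)(0.21833) + (1/3)(0.34501) + (1/6)(0.33693) = 0.34906.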